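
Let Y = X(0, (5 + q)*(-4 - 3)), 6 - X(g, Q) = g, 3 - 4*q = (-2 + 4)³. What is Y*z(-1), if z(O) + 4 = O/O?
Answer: -18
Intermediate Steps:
q = -5/4 (q = ¾ - (-2 + 4)³/4 = ¾ - ¼*2³ = ¾ - ¼*8 = ¾ - 2 = -5/4 ≈ -1.2500)
z(O) = -3 (z(O) = -4 + O/O = -4 + 1 = -3)
X(g, Q) = 6 - g
Y = 6 (Y = 6 - 1*0 = 6 + 0 = 6)
Y*z(-1) = 6*(-3) = -18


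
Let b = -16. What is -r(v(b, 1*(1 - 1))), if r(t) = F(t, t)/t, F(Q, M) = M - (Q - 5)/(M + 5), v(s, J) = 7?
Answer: -41/42 ≈ -0.97619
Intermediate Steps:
F(Q, M) = M - (-5 + Q)/(5 + M)
r(t) = (5 + t² + 4*t)/(t*(5 + t)) (r(t) = ((5 + t² - t + 5*t)/(5 + t))/t = ((5 + t² + 4*t)/(5 + t))/t = (5 + t² + 4*t)/(t*(5 + t)))
-r(v(b, 1*(1 - 1))) = -(5 + 7² + 4*7)/(7*(5 + 7)) = -(5 + 49 + 28)/(7*12) = -82/(7*12) = -1*41/42 = -41/42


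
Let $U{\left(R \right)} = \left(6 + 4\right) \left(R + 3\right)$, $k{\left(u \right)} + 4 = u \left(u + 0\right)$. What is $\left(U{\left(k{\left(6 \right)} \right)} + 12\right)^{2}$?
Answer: $131044$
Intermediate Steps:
$k{\left(u \right)} = -4 + u^{2}$ ($k{\left(u \right)} = -4 + u \left(u + 0\right) = -4 + u u = -4 + u^{2}$)
$U{\left(R \right)} = 30 + 10 R$ ($U{\left(R \right)} = 10 \left(3 + R\right) = 30 + 10 R$)
$\left(U{\left(k{\left(6 \right)} \right)} + 12\right)^{2} = \left(\left(30 + 10 \left(-4 + 6^{2}\right)\right) + 12\right)^{2} = \left(\left(30 + 10 \left(-4 + 36\right)\right) + 12\right)^{2} = \left(\left(30 + 10 \cdot 32\right) + 12\right)^{2} = \left(\left(30 + 320\right) + 12\right)^{2} = \left(350 + 12\right)^{2} = 362^{2} = 131044$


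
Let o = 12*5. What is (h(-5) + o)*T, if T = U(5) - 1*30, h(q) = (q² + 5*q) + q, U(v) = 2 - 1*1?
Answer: -1595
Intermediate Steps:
U(v) = 1 (U(v) = 2 - 1 = 1)
h(q) = q² + 6*q
o = 60
T = -29 (T = 1 - 1*30 = 1 - 30 = -29)
(h(-5) + o)*T = (-5*(6 - 5) + 60)*(-29) = (-5*1 + 60)*(-29) = (-5 + 60)*(-29) = 55*(-29) = -1595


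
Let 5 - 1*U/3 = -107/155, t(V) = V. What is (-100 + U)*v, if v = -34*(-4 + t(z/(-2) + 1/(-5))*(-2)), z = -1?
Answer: -10051828/775 ≈ -12970.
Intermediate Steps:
U = 2646/155 (U = 15 - (-321)/155 = 15 - 3*(-107/155) = 15 + 321/155 = 2646/155 ≈ 17.071)
v = 782/5 (v = -34*(-4 + (-1/(-2) + 1/(-5))*(-2)) = -34*(-4 + (-1*(-½) + 1*(-⅕))*(-2)) = -34*(-4 + (½ - ⅕)*(-2)) = -34*(-4 + (3/10)*(-2)) = -34*(-4 - ⅗) = -34*(-23/5) = 782/5 ≈ 156.40)
(-100 + U)*v = (-100 + 2646/155)*(782/5) = -12854/155*782/5 = -10051828/775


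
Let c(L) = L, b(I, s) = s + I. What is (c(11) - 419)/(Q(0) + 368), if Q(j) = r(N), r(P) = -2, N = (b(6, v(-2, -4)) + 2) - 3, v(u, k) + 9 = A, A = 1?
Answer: -68/61 ≈ -1.1148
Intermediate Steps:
v(u, k) = -8 (v(u, k) = -9 + 1 = -8)
b(I, s) = I + s
N = -3 (N = ((6 - 8) + 2) - 3 = (-2 + 2) - 3 = 0 - 3 = -3)
Q(j) = -2
(c(11) - 419)/(Q(0) + 368) = (11 - 419)/(-2 + 368) = -408/366 = -408*1/366 = -68/61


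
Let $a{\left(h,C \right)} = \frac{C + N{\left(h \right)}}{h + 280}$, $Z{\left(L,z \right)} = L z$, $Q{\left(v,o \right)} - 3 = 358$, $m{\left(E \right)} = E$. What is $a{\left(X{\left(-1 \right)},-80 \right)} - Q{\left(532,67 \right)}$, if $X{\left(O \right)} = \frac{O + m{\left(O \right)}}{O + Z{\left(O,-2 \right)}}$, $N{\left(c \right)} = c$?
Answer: $- \frac{50220}{139} \approx -361.29$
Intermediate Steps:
$Q{\left(v,o \right)} = 361$ ($Q{\left(v,o \right)} = 3 + 358 = 361$)
$X{\left(O \right)} = -2$ ($X{\left(O \right)} = \frac{O + O}{O + O \left(-2\right)} = \frac{2 O}{O - 2 O} = \frac{2 O}{\left(-1\right) O} = 2 O \left(- \frac{1}{O}\right) = -2$)
$a{\left(h,C \right)} = \frac{C + h}{280 + h}$ ($a{\left(h,C \right)} = \frac{C + h}{h + 280} = \frac{C + h}{280 + h}$)
$a{\left(X{\left(-1 \right)},-80 \right)} - Q{\left(532,67 \right)} = \frac{-80 - 2}{280 - 2} - 361 = \frac{1}{278} \left(-82\right) - 361 = - \frac{41}{139} - 361 = - \frac{50220}{139}$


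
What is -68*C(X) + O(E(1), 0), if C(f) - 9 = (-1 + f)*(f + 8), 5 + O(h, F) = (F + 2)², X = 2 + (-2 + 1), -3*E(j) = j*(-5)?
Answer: -613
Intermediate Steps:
E(j) = 5*j/3 (E(j) = -j*(-5)/3 = -(-5)*j/3 = 5*j/3)
X = 1 (X = 2 - 1 = 1)
O(h, F) = -5 + (2 + F)² (O(h, F) = -5 + (F + 2)² = -5 + (2 + F)²)
C(f) = 9 + (-1 + f)*(8 + f) (C(f) = 9 + (-1 + f)*(f + 8) = 9 + (-1 + f)*(8 + f))
-68*C(X) + O(E(1), 0) = -68*(1 + 1² + 7*1) + (-5 + (2 + 0)²) = -68*(1 + 1 + 7) + (-5 + 2²) = -68*9 + (-5 + 4) = -612 - 1 = -613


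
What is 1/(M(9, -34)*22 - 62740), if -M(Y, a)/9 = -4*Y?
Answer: -1/55612 ≈ -1.7982e-5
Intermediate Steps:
M(Y, a) = 36*Y (M(Y, a) = -(-36)*Y = 36*Y)
1/(M(9, -34)*22 - 62740) = 1/((36*9)*22 - 62740) = 1/(324*22 - 62740) = 1/(7128 - 62740) = 1/(-55612) = -1/55612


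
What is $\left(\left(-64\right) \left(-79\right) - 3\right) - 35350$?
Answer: $-30297$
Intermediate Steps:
$\left(\left(-64\right) \left(-79\right) - 3\right) - 35350 = \left(5056 - 3\right) - 35350 = 5053 - 35350 = -30297$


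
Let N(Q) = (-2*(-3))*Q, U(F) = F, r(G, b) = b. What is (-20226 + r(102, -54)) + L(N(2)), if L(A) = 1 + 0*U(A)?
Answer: -20279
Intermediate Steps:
N(Q) = 6*Q
L(A) = 1 (L(A) = 1 + 0*A = 1 + 0 = 1)
(-20226 + r(102, -54)) + L(N(2)) = (-20226 - 54) + 1 = -20280 + 1 = -20279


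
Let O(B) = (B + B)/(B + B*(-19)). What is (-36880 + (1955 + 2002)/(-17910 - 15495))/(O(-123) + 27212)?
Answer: -3695941071/2727039445 ≈ -1.3553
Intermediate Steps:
O(B) = -⅑ (O(B) = (2*B)/(B - 19*B) = (2*B)/((-18*B)) = (2*B)*(-1/(18*B)) = -⅑)
(-36880 + (1955 + 2002)/(-17910 - 15495))/(O(-123) + 27212) = (-36880 + (1955 + 2002)/(-17910 - 15495))/(-⅑ + 27212) = (-36880 + 3957/(-33405))/(244907/9) = (-36880 + 3957*(-1/33405))*(9/244907) = (-36880 - 1319/11135)*(9/244907) = -410660119/11135*9/244907 = -3695941071/2727039445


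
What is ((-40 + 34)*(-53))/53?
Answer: 6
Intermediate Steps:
((-40 + 34)*(-53))/53 = -6*(-53)*(1/53) = 318*(1/53) = 6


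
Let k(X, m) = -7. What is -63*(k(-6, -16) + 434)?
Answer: -26901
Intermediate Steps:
-63*(k(-6, -16) + 434) = -63*(-7 + 434) = -63*427 = -26901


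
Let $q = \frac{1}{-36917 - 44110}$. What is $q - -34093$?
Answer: $\frac{2762453510}{81027} \approx 34093.0$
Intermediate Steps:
$q = - \frac{1}{81027}$ ($q = \frac{1}{-81027} = - \frac{1}{81027} \approx -1.2342 \cdot 10^{-5}$)
$q - -34093 = - \frac{1}{81027} - -34093 = - \frac{1}{81027} + 34093 = \frac{2762453510}{81027}$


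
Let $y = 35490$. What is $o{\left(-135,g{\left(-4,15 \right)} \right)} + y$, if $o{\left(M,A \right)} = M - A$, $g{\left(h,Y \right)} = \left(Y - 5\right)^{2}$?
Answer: $35255$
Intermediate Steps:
$g{\left(h,Y \right)} = \left(-5 + Y\right)^{2}$
$o{\left(-135,g{\left(-4,15 \right)} \right)} + y = \left(-135 - \left(-5 + 15\right)^{2}\right) + 35490 = \left(-135 - 10^{2}\right) + 35490 = \left(-135 - 100\right) + 35490 = -235 + 35490 = 35255$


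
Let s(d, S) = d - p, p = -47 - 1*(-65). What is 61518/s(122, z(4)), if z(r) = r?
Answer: 30759/52 ≈ 591.52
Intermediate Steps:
p = 18 (p = -47 + 65 = 18)
s(d, S) = -18 + d (s(d, S) = d - 1*18 = d - 18 = -18 + d)
61518/s(122, z(4)) = 61518/(-18 + 122) = 61518/104 = 61518*(1/104) = 30759/52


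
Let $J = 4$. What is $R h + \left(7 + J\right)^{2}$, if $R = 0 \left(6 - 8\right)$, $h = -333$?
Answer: $121$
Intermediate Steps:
$R = 0$ ($R = 0 \left(-2\right) = 0$)
$R h + \left(7 + J\right)^{2} = 0 \left(-333\right) + \left(7 + 4\right)^{2} = 0 + 11^{2} = 0 + 121 = 121$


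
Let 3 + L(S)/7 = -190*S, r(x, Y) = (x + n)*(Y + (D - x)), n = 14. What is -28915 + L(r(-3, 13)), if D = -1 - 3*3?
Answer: -116716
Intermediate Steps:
D = -10 (D = -1 - 9 = -10)
r(x, Y) = (14 + x)*(-10 + Y - x) (r(x, Y) = (x + 14)*(Y + (-10 - x)) = (14 + x)*(-10 + Y - x))
L(S) = -21 - 1330*S (L(S) = -21 + 7*(-190*S) = -21 - 1330*S)
-28915 + L(r(-3, 13)) = -28915 + (-21 - 1330*(-140 - 1*(-3)² - 24*(-3) + 14*13 + 13*(-3))) = -28915 + (-21 - 1330*(-140 - 1*9 + 72 + 182 - 39)) = -28915 + (-21 - 1330*(-140 - 9 + 72 + 182 - 39)) = -28915 + (-21 - 1330*66) = -28915 + (-21 - 87780) = -28915 - 87801 = -116716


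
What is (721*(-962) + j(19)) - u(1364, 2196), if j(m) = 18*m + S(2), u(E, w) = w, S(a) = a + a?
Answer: -695452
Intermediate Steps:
S(a) = 2*a
j(m) = 4 + 18*m (j(m) = 18*m + 2*2 = 18*m + 4 = 4 + 18*m)
(721*(-962) + j(19)) - u(1364, 2196) = (721*(-962) + (4 + 18*19)) - 1*2196 = (-693602 + (4 + 342)) - 2196 = (-693602 + 346) - 2196 = -693256 - 2196 = -695452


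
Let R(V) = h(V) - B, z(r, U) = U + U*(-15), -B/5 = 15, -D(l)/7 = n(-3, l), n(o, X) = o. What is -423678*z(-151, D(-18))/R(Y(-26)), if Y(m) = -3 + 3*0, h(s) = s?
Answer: 3460037/2 ≈ 1.7300e+6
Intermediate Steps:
D(l) = 21 (D(l) = -7*(-3) = 21)
Y(m) = -3 (Y(m) = -3 + 0 = -3)
B = -75 (B = -5*15 = -75)
z(r, U) = -14*U (z(r, U) = U - 15*U = -14*U)
R(V) = 75 + V (R(V) = V - 1*(-75) = V + 75 = 75 + V)
-423678*z(-151, D(-18))/R(Y(-26)) = -423678*(-294/(75 - 3)) = -423678/(72/(-294)) = -423678/(72*(-1/294)) = -423678/(-12/49) = -423678*(-49/12) = 3460037/2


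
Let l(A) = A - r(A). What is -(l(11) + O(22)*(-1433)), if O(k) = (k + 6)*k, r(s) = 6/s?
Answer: 9709893/11 ≈ 8.8272e+5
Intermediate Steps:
O(k) = k*(6 + k) (O(k) = (6 + k)*k = k*(6 + k))
l(A) = A - 6/A
-(l(11) + O(22)*(-1433)) = -((11 - 6/11) + (22*(6 + 22))*(-1433)) = -((11 - 6*1/11) + (22*28)*(-1433)) = -((11 - 6/11) + 616*(-1433)) = -(115/11 - 882728) = -1*(-9709893/11) = 9709893/11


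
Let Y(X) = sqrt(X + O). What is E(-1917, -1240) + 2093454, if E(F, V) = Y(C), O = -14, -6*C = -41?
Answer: 2093454 + I*sqrt(258)/6 ≈ 2.0935e+6 + 2.6771*I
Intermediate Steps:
C = 41/6 (C = -1/6*(-41) = 41/6 ≈ 6.8333)
Y(X) = sqrt(-14 + X) (Y(X) = sqrt(X - 14) = sqrt(-14 + X))
E(F, V) = I*sqrt(258)/6 (E(F, V) = sqrt(-14 + 41/6) = sqrt(-43/6) = I*sqrt(258)/6)
E(-1917, -1240) + 2093454 = I*sqrt(258)/6 + 2093454 = 2093454 + I*sqrt(258)/6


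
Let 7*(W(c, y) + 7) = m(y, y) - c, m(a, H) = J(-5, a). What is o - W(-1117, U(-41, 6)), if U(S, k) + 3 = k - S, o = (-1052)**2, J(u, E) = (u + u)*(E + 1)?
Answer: 7746310/7 ≈ 1.1066e+6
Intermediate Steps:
J(u, E) = 2*u*(1 + E) (J(u, E) = (2*u)*(1 + E) = 2*u*(1 + E))
o = 1106704
m(a, H) = -10 - 10*a (m(a, H) = 2*(-5)*(1 + a) = -10 - 10*a)
U(S, k) = -3 + k - S (U(S, k) = -3 + (k - S) = -3 + k - S)
W(c, y) = -59/7 - 10*y/7 - c/7 (W(c, y) = -7 + ((-10 - 10*y) - c)/7 = -7 + (-10 - c - 10*y)/7 = -7 + (-10/7 - 10*y/7 - c/7) = -59/7 - 10*y/7 - c/7)
o - W(-1117, U(-41, 6)) = 1106704 - (-59/7 - 10*(-3 + 6 - 1*(-41))/7 - 1/7*(-1117)) = 1106704 - (-59/7 - 10*(-3 + 6 + 41)/7 + 1117/7) = 1106704 - (-59/7 - 10/7*44 + 1117/7) = 1106704 - (-59/7 - 440/7 + 1117/7) = 1106704 - 1*618/7 = 1106704 - 618/7 = 7746310/7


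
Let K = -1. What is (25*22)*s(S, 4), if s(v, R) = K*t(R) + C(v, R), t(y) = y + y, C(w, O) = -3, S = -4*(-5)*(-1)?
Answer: -6050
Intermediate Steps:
S = -20 (S = 20*(-1) = -20)
t(y) = 2*y
s(v, R) = -3 - 2*R (s(v, R) = -2*R - 3 = -3 - 2*R)
(25*22)*s(S, 4) = (25*22)*(-3 - 2*4) = 550*(-3 - 8) = 550*(-11) = -6050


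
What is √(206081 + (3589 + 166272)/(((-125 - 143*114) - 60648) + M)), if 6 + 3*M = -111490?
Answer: √24205622298841778/342721 ≈ 453.96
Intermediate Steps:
M = -111496/3 (M = -2 + (⅓)*(-111490) = -2 - 111490/3 = -111496/3 ≈ -37165.)
√(206081 + (3589 + 166272)/(((-125 - 143*114) - 60648) + M)) = √(206081 + (3589 + 166272)/(((-125 - 143*114) - 60648) - 111496/3)) = √(206081 + 169861/(((-125 - 16302) - 60648) - 111496/3)) = √(206081 + 169861/((-16427 - 60648) - 111496/3)) = √(206081 + 169861/(-77075 - 111496/3)) = √(206081 + 169861/(-342721/3)) = √(206081 + 169861*(-3/342721)) = √(206081 - 509583/342721) = √(70627776818/342721) = √24205622298841778/342721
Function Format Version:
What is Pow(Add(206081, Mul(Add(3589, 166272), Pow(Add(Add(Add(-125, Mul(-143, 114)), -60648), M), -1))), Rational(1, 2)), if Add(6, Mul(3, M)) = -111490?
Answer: Mul(Rational(1, 342721), Pow(24205622298841778, Rational(1, 2))) ≈ 453.96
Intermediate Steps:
M = Rational(-111496, 3) (M = Add(-2, Mul(Rational(1, 3), -111490)) = Add(-2, Rational(-111490, 3)) = Rational(-111496, 3) ≈ -37165.)
Pow(Add(206081, Mul(Add(3589, 166272), Pow(Add(Add(Add(-125, Mul(-143, 114)), -60648), M), -1))), Rational(1, 2)) = Pow(Add(206081, Mul(Add(3589, 166272), Pow(Add(Add(Add(-125, Mul(-143, 114)), -60648), Rational(-111496, 3)), -1))), Rational(1, 2)) = Pow(Add(206081, Mul(169861, Pow(Add(Add(Add(-125, -16302), -60648), Rational(-111496, 3)), -1))), Rational(1, 2)) = Pow(Add(206081, Mul(169861, Pow(Add(Add(-16427, -60648), Rational(-111496, 3)), -1))), Rational(1, 2)) = Pow(Add(206081, Mul(169861, Pow(Add(-77075, Rational(-111496, 3)), -1))), Rational(1, 2)) = Pow(Add(206081, Mul(169861, Pow(Rational(-342721, 3), -1))), Rational(1, 2)) = Pow(Add(206081, Mul(169861, Rational(-3, 342721))), Rational(1, 2)) = Pow(Add(206081, Rational(-509583, 342721)), Rational(1, 2)) = Pow(Rational(70627776818, 342721), Rational(1, 2)) = Mul(Rational(1, 342721), Pow(24205622298841778, Rational(1, 2)))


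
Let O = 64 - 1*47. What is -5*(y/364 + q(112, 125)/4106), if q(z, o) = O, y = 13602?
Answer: -34910000/186823 ≈ -186.86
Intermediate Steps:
O = 17 (O = 64 - 47 = 17)
q(z, o) = 17
-5*(y/364 + q(112, 125)/4106) = -5*(13602/364 + 17/4106) = -5*(13602*(1/364) + 17*(1/4106)) = -5*(6801/182 + 17/4106) = -5*6982000/186823 = -34910000/186823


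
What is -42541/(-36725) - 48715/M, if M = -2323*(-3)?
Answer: -1492590146/255936525 ≈ -5.8319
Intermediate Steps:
M = 6969
-42541/(-36725) - 48715/M = -42541/(-36725) - 48715/6969 = -42541*(-1/36725) - 48715*1/6969 = 42541/36725 - 48715/6969 = -1492590146/255936525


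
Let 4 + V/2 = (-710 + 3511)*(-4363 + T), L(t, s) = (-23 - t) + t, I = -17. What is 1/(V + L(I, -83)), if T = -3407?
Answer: -1/43527571 ≈ -2.2974e-8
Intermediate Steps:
L(t, s) = -23
V = -43527548 (V = -8 + 2*((-710 + 3511)*(-4363 - 3407)) = -8 + 2*(2801*(-7770)) = -8 + 2*(-21763770) = -8 - 43527540 = -43527548)
1/(V + L(I, -83)) = 1/(-43527548 - 23) = 1/(-43527571) = -1/43527571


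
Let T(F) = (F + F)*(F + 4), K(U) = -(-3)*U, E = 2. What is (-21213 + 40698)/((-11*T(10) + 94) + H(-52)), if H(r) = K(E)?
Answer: -3897/596 ≈ -6.5386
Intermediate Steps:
K(U) = 3*U
T(F) = 2*F*(4 + F) (T(F) = (2*F)*(4 + F) = 2*F*(4 + F))
H(r) = 6 (H(r) = 3*2 = 6)
(-21213 + 40698)/((-11*T(10) + 94) + H(-52)) = (-21213 + 40698)/((-22*10*(4 + 10) + 94) + 6) = 19485/((-22*10*14 + 94) + 6) = 19485/((-11*280 + 94) + 6) = 19485/((-3080 + 94) + 6) = 19485/(-2986 + 6) = 19485/(-2980) = 19485*(-1/2980) = -3897/596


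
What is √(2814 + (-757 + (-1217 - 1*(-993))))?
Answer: √1833 ≈ 42.814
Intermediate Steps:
√(2814 + (-757 + (-1217 - 1*(-993)))) = √(2814 + (-757 + (-1217 + 993))) = √(2814 + (-757 - 224)) = √(2814 - 981) = √1833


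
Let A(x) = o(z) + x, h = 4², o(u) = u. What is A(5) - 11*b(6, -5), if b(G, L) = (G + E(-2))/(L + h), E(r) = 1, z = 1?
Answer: -1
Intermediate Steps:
h = 16
A(x) = 1 + x
b(G, L) = (1 + G)/(16 + L) (b(G, L) = (G + 1)/(L + 16) = (1 + G)/(16 + L))
A(5) - 11*b(6, -5) = (1 + 5) - 11*(1 + 6)/(16 - 5) = 6 - 11*7/11 = 6 - 7 = -1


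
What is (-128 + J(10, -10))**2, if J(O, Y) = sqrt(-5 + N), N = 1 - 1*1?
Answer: (128 - I*sqrt(5))**2 ≈ 16379.0 - 572.43*I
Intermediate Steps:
N = 0 (N = 1 - 1 = 0)
J(O, Y) = I*sqrt(5) (J(O, Y) = sqrt(-5 + 0) = sqrt(-5) = I*sqrt(5))
(-128 + J(10, -10))**2 = (-128 + I*sqrt(5))**2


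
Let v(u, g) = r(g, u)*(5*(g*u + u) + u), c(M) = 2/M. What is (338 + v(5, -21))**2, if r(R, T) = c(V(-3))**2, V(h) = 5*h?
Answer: 2709316/25 ≈ 1.0837e+5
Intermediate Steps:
r(R, T) = 4/225 (r(R, T) = (2/((5*(-3))))**2 = (2/(-15))**2 = (2*(-1/15))**2 = (-2/15)**2 = 4/225)
v(u, g) = 8*u/75 + 4*g*u/45 (v(u, g) = 4*(5*(g*u + u) + u)/225 = 4*(5*(u + g*u) + u)/225 = 4*((5*u + 5*g*u) + u)/225 = 4*(6*u + 5*g*u)/225 = 8*u/75 + 4*g*u/45)
(338 + v(5, -21))**2 = (338 + (4/225)*5*(6 + 5*(-21)))**2 = (338 + (4/225)*5*(6 - 105))**2 = (338 + (4/225)*5*(-99))**2 = (338 - 44/5)**2 = (1646/5)**2 = 2709316/25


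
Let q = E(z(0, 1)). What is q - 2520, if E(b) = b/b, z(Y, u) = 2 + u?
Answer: -2519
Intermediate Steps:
E(b) = 1
q = 1
q - 2520 = 1 - 2520 = -2519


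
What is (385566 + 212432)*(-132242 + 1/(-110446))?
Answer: -4367059774367067/55223 ≈ -7.9080e+10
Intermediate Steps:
(385566 + 212432)*(-132242 + 1/(-110446)) = 597998*(-132242 - 1/110446) = 597998*(-14605599933/110446) = -4367059774367067/55223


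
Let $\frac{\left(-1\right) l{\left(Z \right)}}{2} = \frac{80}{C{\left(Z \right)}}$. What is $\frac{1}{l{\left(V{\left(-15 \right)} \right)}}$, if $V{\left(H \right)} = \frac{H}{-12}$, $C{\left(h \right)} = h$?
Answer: $- \frac{1}{128} \approx -0.0078125$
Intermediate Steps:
$V{\left(H \right)} = - \frac{H}{12}$ ($V{\left(H \right)} = H \left(- \frac{1}{12}\right) = - \frac{H}{12}$)
$l{\left(Z \right)} = - \frac{160}{Z}$ ($l{\left(Z \right)} = - 2 \frac{80}{Z} = - \frac{160}{Z}$)
$\frac{1}{l{\left(V{\left(-15 \right)} \right)}} = \frac{1}{\left(-160\right) \frac{1}{\left(- \frac{1}{12}\right) \left(-15\right)}} = \frac{1}{\left(-160\right) \frac{1}{\frac{5}{4}}} = \frac{1}{\left(-160\right) \frac{4}{5}} = \frac{1}{-128} = - \frac{1}{128}$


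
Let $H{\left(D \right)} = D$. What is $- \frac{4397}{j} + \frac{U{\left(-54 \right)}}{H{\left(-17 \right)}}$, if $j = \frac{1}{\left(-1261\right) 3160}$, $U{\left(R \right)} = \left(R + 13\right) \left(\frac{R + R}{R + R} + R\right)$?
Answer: $\frac{297856823067}{17} \approx 1.7521 \cdot 10^{10}$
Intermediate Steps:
$U{\left(R \right)} = \left(1 + R\right) \left(13 + R\right)$ ($U{\left(R \right)} = \left(13 + R\right) \left(\frac{2 R}{2 R} + R\right) = \left(13 + R\right) \left(2 R \frac{1}{2 R} + R\right) = \left(13 + R\right) \left(1 + R\right) = \left(1 + R\right) \left(13 + R\right)$)
$j = - \frac{1}{3984760}$ ($j = \left(- \frac{1}{1261}\right) \frac{1}{3160} = - \frac{1}{3984760} \approx -2.5096 \cdot 10^{-7}$)
$- \frac{4397}{j} + \frac{U{\left(-54 \right)}}{H{\left(-17 \right)}} = - \frac{4397}{- \frac{1}{3984760}} + \frac{13 + \left(-54\right)^{2} + 14 \left(-54\right)}{-17} = \left(-4397\right) \left(-3984760\right) + \left(13 + 2916 - 756\right) \left(- \frac{1}{17}\right) = 17520989720 + 2173 \left(- \frac{1}{17}\right) = 17520989720 - \frac{2173}{17} = \frac{297856823067}{17}$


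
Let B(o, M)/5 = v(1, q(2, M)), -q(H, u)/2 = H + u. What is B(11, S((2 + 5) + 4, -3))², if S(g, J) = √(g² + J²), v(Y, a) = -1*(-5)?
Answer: 625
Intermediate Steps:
q(H, u) = -2*H - 2*u (q(H, u) = -2*(H + u) = -2*H - 2*u)
v(Y, a) = 5
S(g, J) = √(J² + g²)
B(o, M) = 25 (B(o, M) = 5*5 = 25)
B(11, S((2 + 5) + 4, -3))² = 25² = 625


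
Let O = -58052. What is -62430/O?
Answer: 31215/29026 ≈ 1.0754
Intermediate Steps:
-62430/O = -62430/(-58052) = -62430*(-1/58052) = 31215/29026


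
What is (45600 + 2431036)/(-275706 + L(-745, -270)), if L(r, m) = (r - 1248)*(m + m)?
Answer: 1238318/400257 ≈ 3.0938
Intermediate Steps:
L(r, m) = 2*m*(-1248 + r) (L(r, m) = (-1248 + r)*(2*m) = 2*m*(-1248 + r))
(45600 + 2431036)/(-275706 + L(-745, -270)) = (45600 + 2431036)/(-275706 + 2*(-270)*(-1248 - 745)) = 2476636/(-275706 + 2*(-270)*(-1993)) = 2476636/(-275706 + 1076220) = 2476636/800514 = 2476636*(1/800514) = 1238318/400257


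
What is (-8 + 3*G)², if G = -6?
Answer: 676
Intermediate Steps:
(-8 + 3*G)² = (-8 + 3*(-6))² = (-8 - 18)² = (-26)² = 676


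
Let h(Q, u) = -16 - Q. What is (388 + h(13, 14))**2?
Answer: 128881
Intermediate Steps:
(388 + h(13, 14))**2 = (388 + (-16 - 1*13))**2 = (388 + (-16 - 13))**2 = (388 - 29)**2 = 359**2 = 128881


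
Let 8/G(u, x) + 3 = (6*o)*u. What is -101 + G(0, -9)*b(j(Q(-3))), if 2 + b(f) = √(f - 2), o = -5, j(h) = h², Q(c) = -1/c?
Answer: -287/3 - 8*I*√17/9 ≈ -95.667 - 3.665*I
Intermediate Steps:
b(f) = -2 + √(-2 + f) (b(f) = -2 + √(f - 2) = -2 + √(-2 + f))
G(u, x) = 8/(-3 - 30*u) (G(u, x) = 8/(-3 + (6*(-5))*u) = 8/(-3 - 30*u))
-101 + G(0, -9)*b(j(Q(-3))) = -101 + (-8/(3 + 30*0))*(-2 + √(-2 + (-1/(-3))²)) = -101 + (-8/(3 + 0))*(-2 + √(-2 + (-1*(-⅓))²)) = -101 + (-8/3)*(-2 + √(-2 + (⅓)²)) = -101 + (-8*⅓)*(-2 + √(-2 + ⅑)) = -101 - 8*(-2 + √(-17/9))/3 = -101 - 8*(-2 + I*√17/3)/3 = -101 + (16/3 - 8*I*√17/9) = -287/3 - 8*I*√17/9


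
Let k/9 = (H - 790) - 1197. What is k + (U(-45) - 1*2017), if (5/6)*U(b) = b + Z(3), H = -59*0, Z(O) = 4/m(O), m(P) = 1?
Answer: -99746/5 ≈ -19949.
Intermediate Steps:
Z(O) = 4 (Z(O) = 4/1 = 4*1 = 4)
H = 0
U(b) = 24/5 + 6*b/5 (U(b) = 6*(b + 4)/5 = 6*(4 + b)/5 = 24/5 + 6*b/5)
k = -17883 (k = 9*((0 - 790) - 1197) = 9*(-790 - 1197) = 9*(-1987) = -17883)
k + (U(-45) - 1*2017) = -17883 + ((24/5 + (6/5)*(-45)) - 1*2017) = -17883 + ((24/5 - 54) - 2017) = -17883 + (-246/5 - 2017) = -17883 - 10331/5 = -99746/5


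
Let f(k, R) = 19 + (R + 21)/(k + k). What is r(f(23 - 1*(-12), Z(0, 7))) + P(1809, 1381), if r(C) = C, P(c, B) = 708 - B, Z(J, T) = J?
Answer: -6537/10 ≈ -653.70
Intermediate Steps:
f(k, R) = 19 + (21 + R)/(2*k) (f(k, R) = 19 + (21 + R)/((2*k)) = 19 + (21 + R)*(1/(2*k)) = 19 + (21 + R)/(2*k))
r(f(23 - 1*(-12), Z(0, 7))) + P(1809, 1381) = (21 + 0 + 38*(23 - 1*(-12)))/(2*(23 - 1*(-12))) + (708 - 1*1381) = (21 + 0 + 38*(23 + 12))/(2*(23 + 12)) + (708 - 1381) = (½)*(21 + 0 + 38*35)/35 - 673 = (½)*(1/35)*(21 + 0 + 1330) - 673 = (½)*(1/35)*1351 - 673 = 193/10 - 673 = -6537/10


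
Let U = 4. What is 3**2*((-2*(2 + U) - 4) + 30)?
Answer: 126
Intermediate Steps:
3**2*((-2*(2 + U) - 4) + 30) = 3**2*((-2*(2 + 4) - 4) + 30) = 9*((-2*6 - 4) + 30) = 9*((-12 - 4) + 30) = 9*(-16 + 30) = 9*14 = 126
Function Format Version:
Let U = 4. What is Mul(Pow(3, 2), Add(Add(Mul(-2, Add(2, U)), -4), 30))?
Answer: 126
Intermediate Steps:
Mul(Pow(3, 2), Add(Add(Mul(-2, Add(2, U)), -4), 30)) = Mul(Pow(3, 2), Add(Add(Mul(-2, Add(2, 4)), -4), 30)) = Mul(9, Add(Add(Mul(-2, 6), -4), 30)) = Mul(9, Add(Add(-12, -4), 30)) = Mul(9, Add(-16, 30)) = Mul(9, 14) = 126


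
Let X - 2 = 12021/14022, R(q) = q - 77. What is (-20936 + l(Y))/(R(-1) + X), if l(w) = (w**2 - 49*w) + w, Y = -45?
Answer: 78294174/351217 ≈ 222.92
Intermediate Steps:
l(w) = w**2 - 48*w
R(q) = -77 + q
X = 13355/4674 (X = 2 + 12021/14022 = 2 + 12021*(1/14022) = 2 + 4007/4674 = 13355/4674 ≈ 2.8573)
(-20936 + l(Y))/(R(-1) + X) = (-20936 - 45*(-48 - 45))/((-77 - 1) + 13355/4674) = (-20936 - 45*(-93))/(-78 + 13355/4674) = (-20936 + 4185)/(-351217/4674) = -16751*(-4674/351217) = 78294174/351217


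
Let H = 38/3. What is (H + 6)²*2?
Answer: 6272/9 ≈ 696.89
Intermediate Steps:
H = 38/3 (H = 38*(⅓) = 38/3 ≈ 12.667)
(H + 6)²*2 = (38/3 + 6)²*2 = (56/3)²*2 = (3136/9)*2 = 6272/9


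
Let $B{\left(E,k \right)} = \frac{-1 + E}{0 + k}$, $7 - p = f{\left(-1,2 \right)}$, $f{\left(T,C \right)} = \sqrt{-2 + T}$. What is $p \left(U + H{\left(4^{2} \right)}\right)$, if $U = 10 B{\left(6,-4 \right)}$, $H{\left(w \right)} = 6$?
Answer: $- \frac{91}{2} + \frac{13 i \sqrt{3}}{2} \approx -45.5 + 11.258 i$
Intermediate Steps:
$p = 7 - i \sqrt{3}$ ($p = 7 - \sqrt{-2 - 1} = 7 - \sqrt{-3} = 7 - i \sqrt{3} \approx 7.0 - 1.732 i$)
$B{\left(E,k \right)} = \frac{-1 + E}{k}$
$U = - \frac{25}{2}$ ($U = 10 \frac{-1 + 6}{-4} = 10 \left(\left(- \frac{1}{4}\right) 5\right) = 10 \left(- \frac{5}{4}\right) = - \frac{25}{2} \approx -12.5$)
$p \left(U + H{\left(4^{2} \right)}\right) = \left(7 - i \sqrt{3}\right) \left(- \frac{25}{2} + 6\right) = \left(7 - i \sqrt{3}\right) \left(- \frac{13}{2}\right) = - \frac{91}{2} + \frac{13 i \sqrt{3}}{2}$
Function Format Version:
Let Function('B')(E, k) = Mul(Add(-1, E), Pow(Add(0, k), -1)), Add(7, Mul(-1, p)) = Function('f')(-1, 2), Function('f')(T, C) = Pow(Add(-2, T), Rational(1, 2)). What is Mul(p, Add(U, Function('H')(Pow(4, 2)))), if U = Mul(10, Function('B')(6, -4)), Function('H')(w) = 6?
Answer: Add(Rational(-91, 2), Mul(Rational(13, 2), I, Pow(3, Rational(1, 2)))) ≈ Add(-45.500, Mul(11.258, I))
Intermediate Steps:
p = Add(7, Mul(-1, I, Pow(3, Rational(1, 2)))) (p = Add(7, Mul(-1, Pow(Add(-2, -1), Rational(1, 2)))) = Add(7, Mul(-1, Pow(-3, Rational(1, 2)))) = Add(7, Mul(-1, Mul(I, Pow(3, Rational(1, 2))))) = Add(7, Mul(-1, I, Pow(3, Rational(1, 2)))) ≈ Add(7.0000, Mul(-1.7320, I)))
Function('B')(E, k) = Mul(Pow(k, -1), Add(-1, E)) (Function('B')(E, k) = Mul(Add(-1, E), Pow(k, -1)) = Mul(Pow(k, -1), Add(-1, E)))
U = Rational(-25, 2) (U = Mul(10, Mul(Pow(-4, -1), Add(-1, 6))) = Mul(10, Mul(Rational(-1, 4), 5)) = Mul(10, Rational(-5, 4)) = Rational(-25, 2) ≈ -12.500)
Mul(p, Add(U, Function('H')(Pow(4, 2)))) = Mul(Add(7, Mul(-1, I, Pow(3, Rational(1, 2)))), Add(Rational(-25, 2), 6)) = Mul(Add(7, Mul(-1, I, Pow(3, Rational(1, 2)))), Rational(-13, 2)) = Add(Rational(-91, 2), Mul(Rational(13, 2), I, Pow(3, Rational(1, 2))))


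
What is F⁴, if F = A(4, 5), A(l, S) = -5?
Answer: 625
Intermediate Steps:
F = -5
F⁴ = (-5)⁴ = 625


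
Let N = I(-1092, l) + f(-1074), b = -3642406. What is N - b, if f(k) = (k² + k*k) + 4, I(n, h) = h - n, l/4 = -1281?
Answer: 5945330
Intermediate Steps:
l = -5124 (l = 4*(-1281) = -5124)
f(k) = 4 + 2*k² (f(k) = (k² + k²) + 4 = 2*k² + 4 = 4 + 2*k²)
N = 2302924 (N = (-5124 - 1*(-1092)) + (4 + 2*(-1074)²) = (-5124 + 1092) + (4 + 2*1153476) = -4032 + (4 + 2306952) = -4032 + 2306956 = 2302924)
N - b = 2302924 - 1*(-3642406) = 2302924 + 3642406 = 5945330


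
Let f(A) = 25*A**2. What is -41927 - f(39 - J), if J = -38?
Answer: -190152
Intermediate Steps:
-41927 - f(39 - J) = -41927 - 25*(39 - 1*(-38))**2 = -41927 - 25*(39 + 38)**2 = -41927 - 25*77**2 = -41927 - 25*5929 = -41927 - 1*148225 = -41927 - 148225 = -190152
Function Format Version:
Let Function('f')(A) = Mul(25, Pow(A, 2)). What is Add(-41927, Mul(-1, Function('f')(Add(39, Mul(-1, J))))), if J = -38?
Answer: -190152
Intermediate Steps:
Add(-41927, Mul(-1, Function('f')(Add(39, Mul(-1, J))))) = Add(-41927, Mul(-1, Mul(25, Pow(Add(39, Mul(-1, -38)), 2)))) = Add(-41927, Mul(-1, Mul(25, Pow(Add(39, 38), 2)))) = Add(-41927, Mul(-1, Mul(25, Pow(77, 2)))) = Add(-41927, Mul(-1, Mul(25, 5929))) = Add(-41927, Mul(-1, 148225)) = Add(-41927, -148225) = -190152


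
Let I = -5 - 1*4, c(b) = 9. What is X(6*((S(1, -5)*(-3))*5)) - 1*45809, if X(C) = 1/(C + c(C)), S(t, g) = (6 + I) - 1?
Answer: -16903520/369 ≈ -45809.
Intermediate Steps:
I = -9 (I = -5 - 4 = -9)
S(t, g) = -4 (S(t, g) = (6 - 9) - 1 = -3 - 1 = -4)
X(C) = 1/(9 + C) (X(C) = 1/(C + 9) = 1/(9 + C))
X(6*((S(1, -5)*(-3))*5)) - 1*45809 = 1/(9 + 6*(-4*(-3)*5)) - 1*45809 = 1/(9 + 6*(12*5)) - 45809 = 1/(9 + 6*60) - 45809 = 1/(9 + 360) - 45809 = 1/369 - 45809 = -16903520/369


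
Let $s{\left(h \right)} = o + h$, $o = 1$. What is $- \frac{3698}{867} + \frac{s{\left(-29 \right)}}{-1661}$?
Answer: $- \frac{6118102}{1440087} \approx -4.2484$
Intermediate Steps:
$s{\left(h \right)} = 1 + h$
$- \frac{3698}{867} + \frac{s{\left(-29 \right)}}{-1661} = - \frac{3698}{867} + \frac{1 - 29}{-1661} = \left(-3698\right) \frac{1}{867} - - \frac{28}{1661} = - \frac{3698}{867} + \frac{28}{1661} = - \frac{6118102}{1440087}$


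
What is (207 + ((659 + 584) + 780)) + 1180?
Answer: 3410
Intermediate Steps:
(207 + ((659 + 584) + 780)) + 1180 = (207 + (1243 + 780)) + 1180 = (207 + 2023) + 1180 = 2230 + 1180 = 3410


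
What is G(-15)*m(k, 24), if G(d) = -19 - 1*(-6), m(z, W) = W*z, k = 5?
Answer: -1560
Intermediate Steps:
G(d) = -13 (G(d) = -19 + 6 = -13)
G(-15)*m(k, 24) = -312*5 = -13*120 = -1560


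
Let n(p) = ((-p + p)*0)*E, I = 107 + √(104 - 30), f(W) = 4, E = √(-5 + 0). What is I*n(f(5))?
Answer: 0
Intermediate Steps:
E = I*√5 (E = √(-5) = I*√5 ≈ 2.2361*I)
I = 107 + √74 ≈ 115.60
n(p) = 0 (n(p) = ((-p + p)*0)*(I*√5) = (0*0)*(I*√5) = 0*(I*√5) = 0)
I*n(f(5)) = (107 + √74)*0 = 0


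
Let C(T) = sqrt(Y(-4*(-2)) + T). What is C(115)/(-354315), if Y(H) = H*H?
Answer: -sqrt(179)/354315 ≈ -3.7760e-5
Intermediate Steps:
Y(H) = H**2
C(T) = sqrt(64 + T) (C(T) = sqrt((-4*(-2))**2 + T) = sqrt(8**2 + T) = sqrt(64 + T))
C(115)/(-354315) = sqrt(64 + 115)/(-354315) = sqrt(179)*(-1/354315) = -sqrt(179)/354315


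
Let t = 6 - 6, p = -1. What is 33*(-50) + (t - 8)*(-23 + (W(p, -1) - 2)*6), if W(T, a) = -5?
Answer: -1130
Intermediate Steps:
t = 0
33*(-50) + (t - 8)*(-23 + (W(p, -1) - 2)*6) = 33*(-50) + (0 - 8)*(-23 + (-5 - 2)*6) = -1650 - 8*(-23 - 7*6) = -1650 - 8*(-23 - 42) = -1650 - 8*(-65) = -1650 + 520 = -1130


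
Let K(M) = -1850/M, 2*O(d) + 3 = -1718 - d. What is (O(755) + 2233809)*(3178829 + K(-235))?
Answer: 333558013701143/47 ≈ 7.0970e+12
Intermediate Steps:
O(d) = -1721/2 - d/2 (O(d) = -3/2 + (-1718 - d)/2 = -3/2 + (-859 - d/2) = -1721/2 - d/2)
(O(755) + 2233809)*(3178829 + K(-235)) = ((-1721/2 - ½*755) + 2233809)*(3178829 - 1850/(-235)) = ((-1721/2 - 755/2) + 2233809)*(3178829 - 1850*(-1/235)) = (-1238 + 2233809)*(3178829 + 370/47) = 2232571*(149405333/47) = 333558013701143/47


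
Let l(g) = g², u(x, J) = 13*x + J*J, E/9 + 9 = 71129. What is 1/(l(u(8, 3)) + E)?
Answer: 1/652849 ≈ 1.5317e-6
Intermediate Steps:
E = 640080 (E = -81 + 9*71129 = -81 + 640161 = 640080)
u(x, J) = J² + 13*x (u(x, J) = 13*x + J² = J² + 13*x)
1/(l(u(8, 3)) + E) = 1/((3² + 13*8)² + 640080) = 1/((9 + 104)² + 640080) = 1/(113² + 640080) = 1/(12769 + 640080) = 1/652849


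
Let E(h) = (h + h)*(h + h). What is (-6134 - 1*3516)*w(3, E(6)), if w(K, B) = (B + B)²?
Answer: -800409600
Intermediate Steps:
E(h) = 4*h² (E(h) = (2*h)*(2*h) = 4*h²)
w(K, B) = 4*B² (w(K, B) = (2*B)² = 4*B²)
(-6134 - 1*3516)*w(3, E(6)) = (-6134 - 1*3516)*(4*(4*6²)²) = (-6134 - 3516)*(4*(4*36)²) = -38600*144² = -38600*20736 = -9650*82944 = -800409600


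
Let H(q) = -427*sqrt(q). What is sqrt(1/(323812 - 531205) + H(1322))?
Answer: sqrt(-207393 - 18366062703723*sqrt(1322))/207393 ≈ 124.6*I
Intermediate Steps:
sqrt(1/(323812 - 531205) + H(1322)) = sqrt(1/(323812 - 531205) - 427*sqrt(1322)) = sqrt(1/(-207393) - 427*sqrt(1322)) = sqrt(-1/207393 - 427*sqrt(1322))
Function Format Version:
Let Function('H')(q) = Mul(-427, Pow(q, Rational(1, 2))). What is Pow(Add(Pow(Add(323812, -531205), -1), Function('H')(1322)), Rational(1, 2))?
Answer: Mul(Rational(1, 207393), Pow(Add(-207393, Mul(-18366062703723, Pow(1322, Rational(1, 2)))), Rational(1, 2))) ≈ Mul(124.60, I)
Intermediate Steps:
Pow(Add(Pow(Add(323812, -531205), -1), Function('H')(1322)), Rational(1, 2)) = Pow(Add(Pow(Add(323812, -531205), -1), Mul(-427, Pow(1322, Rational(1, 2)))), Rational(1, 2)) = Pow(Add(Pow(-207393, -1), Mul(-427, Pow(1322, Rational(1, 2)))), Rational(1, 2)) = Pow(Add(Rational(-1, 207393), Mul(-427, Pow(1322, Rational(1, 2)))), Rational(1, 2))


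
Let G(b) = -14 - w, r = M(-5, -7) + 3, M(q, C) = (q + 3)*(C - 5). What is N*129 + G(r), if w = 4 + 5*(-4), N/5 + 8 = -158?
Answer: -107068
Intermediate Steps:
N = -830 (N = -40 + 5*(-158) = -40 - 790 = -830)
w = -16 (w = 4 - 20 = -16)
M(q, C) = (-5 + C)*(3 + q) (M(q, C) = (3 + q)*(-5 + C) = (-5 + C)*(3 + q))
r = 27 (r = (-15 - 5*(-5) + 3*(-7) - 7*(-5)) + 3 = (-15 + 25 - 21 + 35) + 3 = 24 + 3 = 27)
G(b) = 2 (G(b) = -14 - 1*(-16) = -14 + 16 = 2)
N*129 + G(r) = -830*129 + 2 = -107070 + 2 = -107068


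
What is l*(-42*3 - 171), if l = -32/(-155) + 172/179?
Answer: -9619236/27745 ≈ -346.70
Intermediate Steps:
l = 32388/27745 (l = -32*(-1/155) + 172*(1/179) = 32/155 + 172/179 = 32388/27745 ≈ 1.1673)
l*(-42*3 - 171) = 32388*(-42*3 - 171)/27745 = 32388*(-126 - 171)/27745 = (32388/27745)*(-297) = -9619236/27745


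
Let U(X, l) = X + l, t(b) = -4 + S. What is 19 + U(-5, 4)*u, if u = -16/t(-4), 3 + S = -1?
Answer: 17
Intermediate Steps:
S = -4 (S = -3 - 1 = -4)
t(b) = -8 (t(b) = -4 - 4 = -8)
u = 2 (u = -16/(-8) = -16*(-⅛) = 2)
19 + U(-5, 4)*u = 19 + (-5 + 4)*2 = 19 - 1*2 = 19 - 2 = 17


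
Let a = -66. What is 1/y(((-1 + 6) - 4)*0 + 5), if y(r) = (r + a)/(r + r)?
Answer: -10/61 ≈ -0.16393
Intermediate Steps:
y(r) = (-66 + r)/(2*r) (y(r) = (r - 66)/(r + r) = (-66 + r)/((2*r)) = (-66 + r)*(1/(2*r)) = (-66 + r)/(2*r))
1/y(((-1 + 6) - 4)*0 + 5) = 1/((-66 + (((-1 + 6) - 4)*0 + 5))/(2*(((-1 + 6) - 4)*0 + 5))) = 1/((-66 + ((5 - 4)*0 + 5))/(2*((5 - 4)*0 + 5))) = 1/((-66 + (1*0 + 5))/(2*(1*0 + 5))) = 1/((-66 + (0 + 5))/(2*(0 + 5))) = 1/((½)*(-66 + 5)/5) = 1/((½)*(⅕)*(-61)) = 1/(-61/10) = -10/61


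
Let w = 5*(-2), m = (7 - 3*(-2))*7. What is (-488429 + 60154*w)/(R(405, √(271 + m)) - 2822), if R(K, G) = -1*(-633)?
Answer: 1089969/2189 ≈ 497.93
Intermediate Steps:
m = 91 (m = (7 + 6)*7 = 13*7 = 91)
w = -10
R(K, G) = 633
(-488429 + 60154*w)/(R(405, √(271 + m)) - 2822) = (-488429 + 60154*(-10))/(633 - 2822) = (-488429 - 601540)/(-2189) = -1089969*(-1/2189) = 1089969/2189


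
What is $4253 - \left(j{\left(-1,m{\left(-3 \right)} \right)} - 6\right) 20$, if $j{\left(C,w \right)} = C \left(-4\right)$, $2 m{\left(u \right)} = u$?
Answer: $4293$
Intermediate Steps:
$m{\left(u \right)} = \frac{u}{2}$
$j{\left(C,w \right)} = - 4 C$
$4253 - \left(j{\left(-1,m{\left(-3 \right)} \right)} - 6\right) 20 = 4253 - \left(\left(-4\right) \left(-1\right) - 6\right) 20 = 4253 - \left(4 - 6\right) 20 = 4253 - \left(-2\right) 20 = 4253 - -40 = 4253 + 40 = 4293$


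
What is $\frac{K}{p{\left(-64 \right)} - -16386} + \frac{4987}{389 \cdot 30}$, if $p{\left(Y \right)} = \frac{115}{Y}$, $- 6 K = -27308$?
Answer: $\frac{8628613183}{12237033630} \approx 0.70512$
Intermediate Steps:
$K = \frac{13654}{3}$ ($K = \left(- \frac{1}{6}\right) \left(-27308\right) = \frac{13654}{3} \approx 4551.3$)
$\frac{K}{p{\left(-64 \right)} - -16386} + \frac{4987}{389 \cdot 30} = \frac{13654}{3 \left(\frac{115}{-64} - -16386\right)} + \frac{4987}{389 \cdot 30} = \frac{13654}{3 \left(115 \left(- \frac{1}{64}\right) + 16386\right)} + \frac{4987}{11670} = \frac{13654}{3 \left(- \frac{115}{64} + 16386\right)} + 4987 \cdot \frac{1}{11670} = \frac{13654}{3 \cdot \frac{1048589}{64}} + \frac{4987}{11670} = \frac{13654}{3} \cdot \frac{64}{1048589} + \frac{4987}{11670} = \frac{873856}{3145767} + \frac{4987}{11670} = \frac{8628613183}{12237033630}$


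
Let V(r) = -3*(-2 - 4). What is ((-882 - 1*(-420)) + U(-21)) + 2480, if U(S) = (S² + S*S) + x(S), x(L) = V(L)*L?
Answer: 2522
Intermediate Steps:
V(r) = 18 (V(r) = -3*(-6) = 18)
x(L) = 18*L
U(S) = 2*S² + 18*S (U(S) = (S² + S*S) + 18*S = (S² + S²) + 18*S = 2*S² + 18*S)
((-882 - 1*(-420)) + U(-21)) + 2480 = ((-882 - 1*(-420)) + 2*(-21)*(9 - 21)) + 2480 = ((-882 + 420) + 2*(-21)*(-12)) + 2480 = (-462 + 504) + 2480 = 42 + 2480 = 2522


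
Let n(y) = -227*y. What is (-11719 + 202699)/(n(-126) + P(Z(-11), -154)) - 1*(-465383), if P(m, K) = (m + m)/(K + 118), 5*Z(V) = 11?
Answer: 1197991679927/2574169 ≈ 4.6539e+5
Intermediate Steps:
Z(V) = 11/5 (Z(V) = (1/5)*11 = 11/5)
P(m, K) = 2*m/(118 + K) (P(m, K) = (2*m)/(118 + K) = 2*m/(118 + K))
(-11719 + 202699)/(n(-126) + P(Z(-11), -154)) - 1*(-465383) = (-11719 + 202699)/(-227*(-126) + 2*(11/5)/(118 - 154)) - 1*(-465383) = 190980/(28602 + 2*(11/5)/(-36)) + 465383 = 190980/(28602 + 2*(11/5)*(-1/36)) + 465383 = 190980/(28602 - 11/90) + 465383 = 190980/(2574169/90) + 465383 = 190980*(90/2574169) + 465383 = 17188200/2574169 + 465383 = 1197991679927/2574169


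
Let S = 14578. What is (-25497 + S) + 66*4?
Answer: -10655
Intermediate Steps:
(-25497 + S) + 66*4 = (-25497 + 14578) + 66*4 = -10919 + 264 = -10655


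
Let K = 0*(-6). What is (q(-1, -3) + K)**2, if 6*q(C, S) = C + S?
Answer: 4/9 ≈ 0.44444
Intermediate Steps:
q(C, S) = C/6 + S/6 (q(C, S) = (C + S)/6 = C/6 + S/6)
K = 0
(q(-1, -3) + K)**2 = (((1/6)*(-1) + (1/6)*(-3)) + 0)**2 = ((-1/6 - 1/2) + 0)**2 = (-2/3 + 0)**2 = (-2/3)**2 = 4/9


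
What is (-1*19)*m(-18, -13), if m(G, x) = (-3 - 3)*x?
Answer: -1482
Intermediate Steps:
m(G, x) = -6*x
(-1*19)*m(-18, -13) = (-1*19)*(-6*(-13)) = -19*78 = -1482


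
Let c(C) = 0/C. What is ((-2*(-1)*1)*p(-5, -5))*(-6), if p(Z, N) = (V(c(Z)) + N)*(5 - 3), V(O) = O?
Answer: 120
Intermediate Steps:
c(C) = 0
p(Z, N) = 2*N (p(Z, N) = (0 + N)*(5 - 3) = N*2 = 2*N)
((-2*(-1)*1)*p(-5, -5))*(-6) = ((-2*(-1)*1)*(2*(-5)))*(-6) = ((2*1)*(-10))*(-6) = (2*(-10))*(-6) = -20*(-6) = 120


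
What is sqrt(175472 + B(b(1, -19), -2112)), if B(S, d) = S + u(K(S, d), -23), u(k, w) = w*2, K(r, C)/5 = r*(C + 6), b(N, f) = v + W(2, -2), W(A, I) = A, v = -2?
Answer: sqrt(175426) ≈ 418.84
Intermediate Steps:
b(N, f) = 0 (b(N, f) = -2 + 2 = 0)
K(r, C) = 5*r*(6 + C) (K(r, C) = 5*(r*(C + 6)) = 5*(r*(6 + C)) = 5*r*(6 + C))
u(k, w) = 2*w
B(S, d) = -46 + S (B(S, d) = S + 2*(-23) = S - 46 = -46 + S)
sqrt(175472 + B(b(1, -19), -2112)) = sqrt(175472 + (-46 + 0)) = sqrt(175472 - 46) = sqrt(175426)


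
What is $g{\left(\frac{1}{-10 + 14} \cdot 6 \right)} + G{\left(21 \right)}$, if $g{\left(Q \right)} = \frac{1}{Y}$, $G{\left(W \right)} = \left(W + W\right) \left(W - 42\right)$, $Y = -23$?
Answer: $- \frac{20287}{23} \approx -882.04$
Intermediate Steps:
$G{\left(W \right)} = 2 W \left(-42 + W\right)$
$g{\left(Q \right)} = - \frac{1}{23}$ ($g{\left(Q \right)} = \frac{1}{-23} = - \frac{1}{23}$)
$g{\left(\frac{1}{-10 + 14} \cdot 6 \right)} + G{\left(21 \right)} = - \frac{1}{23} + 2 \cdot 21 \left(-42 + 21\right) = - \frac{1}{23} + 2 \cdot 21 \left(-21\right) = - \frac{1}{23} - 882 = - \frac{20287}{23}$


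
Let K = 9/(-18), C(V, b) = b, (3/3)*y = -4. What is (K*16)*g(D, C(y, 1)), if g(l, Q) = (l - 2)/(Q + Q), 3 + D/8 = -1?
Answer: 136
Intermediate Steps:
y = -4
D = -32 (D = -24 + 8*(-1) = -24 - 8 = -32)
K = -1/2 (K = 9*(-1/18) = -1/2 ≈ -0.50000)
g(l, Q) = (-2 + l)/(2*Q) (g(l, Q) = (-2 + l)/((2*Q)) = (-2 + l)*(1/(2*Q)) = (-2 + l)/(2*Q))
(K*16)*g(D, C(y, 1)) = (-1/2*16)*((1/2)*(-2 - 32)/1) = -4*(-34) = -8*(-17) = 136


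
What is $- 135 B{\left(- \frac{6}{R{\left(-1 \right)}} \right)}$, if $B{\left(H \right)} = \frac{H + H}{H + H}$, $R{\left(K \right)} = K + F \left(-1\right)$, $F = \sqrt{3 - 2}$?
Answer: $-135$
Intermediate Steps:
$F = 1$ ($F = \sqrt{1} = 1$)
$R{\left(K \right)} = -1 + K$ ($R{\left(K \right)} = K + 1 \left(-1\right) = K - 1 = -1 + K$)
$B{\left(H \right)} = 1$ ($B{\left(H \right)} = \frac{2 H}{2 H} = 2 H \frac{1}{2 H} = 1$)
$- 135 B{\left(- \frac{6}{R{\left(-1 \right)}} \right)} = \left(-135\right) 1 = -135$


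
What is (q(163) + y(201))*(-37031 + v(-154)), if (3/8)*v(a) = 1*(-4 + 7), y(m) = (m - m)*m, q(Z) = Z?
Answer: -6034749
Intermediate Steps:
y(m) = 0 (y(m) = 0*m = 0)
v(a) = 8 (v(a) = 8*(1*(-4 + 7))/3 = 8*(1*3)/3 = (8/3)*3 = 8)
(q(163) + y(201))*(-37031 + v(-154)) = (163 + 0)*(-37031 + 8) = 163*(-37023) = -6034749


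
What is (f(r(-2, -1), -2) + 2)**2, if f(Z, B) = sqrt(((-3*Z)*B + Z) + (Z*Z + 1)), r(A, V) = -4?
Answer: (2 + I*sqrt(11))**2 ≈ -7.0 + 13.266*I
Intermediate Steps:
f(Z, B) = sqrt(1 + Z + Z**2 - 3*B*Z) (f(Z, B) = sqrt((-3*B*Z + Z) + (Z**2 + 1)) = sqrt((Z - 3*B*Z) + (1 + Z**2)) = sqrt(1 + Z + Z**2 - 3*B*Z))
(f(r(-2, -1), -2) + 2)**2 = (sqrt(1 - 4 + (-4)**2 - 3*(-2)*(-4)) + 2)**2 = (sqrt(1 - 4 + 16 - 24) + 2)**2 = (sqrt(-11) + 2)**2 = (I*sqrt(11) + 2)**2 = (2 + I*sqrt(11))**2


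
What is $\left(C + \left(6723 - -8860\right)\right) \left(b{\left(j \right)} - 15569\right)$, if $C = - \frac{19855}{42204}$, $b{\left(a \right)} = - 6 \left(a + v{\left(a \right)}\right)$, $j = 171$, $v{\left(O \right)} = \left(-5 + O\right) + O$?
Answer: $- \frac{12243378398509}{42204} \approx -2.901 \cdot 10^{8}$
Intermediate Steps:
$v{\left(O \right)} = -5 + 2 O$
$b{\left(a \right)} = 30 - 18 a$ ($b{\left(a \right)} = - 6 \left(a + \left(-5 + 2 a\right)\right) = - 6 \left(-5 + 3 a\right) = 30 - 18 a$)
$C = - \frac{19855}{42204}$ ($C = \left(-19855\right) \frac{1}{42204} = - \frac{19855}{42204} \approx -0.47045$)
$\left(C + \left(6723 - -8860\right)\right) \left(b{\left(j \right)} - 15569\right) = \left(- \frac{19855}{42204} + \left(6723 - -8860\right)\right) \left(\left(30 - 3078\right) - 15569\right) = \left(- \frac{19855}{42204} + \left(6723 + 8860\right)\right) \left(\left(30 - 3078\right) - 15569\right) = \left(- \frac{19855}{42204} + 15583\right) \left(-3048 - 15569\right) = \frac{657645077}{42204} \left(-18617\right) = - \frac{12243378398509}{42204}$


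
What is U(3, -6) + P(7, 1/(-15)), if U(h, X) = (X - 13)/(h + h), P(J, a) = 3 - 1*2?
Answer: -13/6 ≈ -2.1667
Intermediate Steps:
P(J, a) = 1 (P(J, a) = 3 - 2 = 1)
U(h, X) = (-13 + X)/(2*h) (U(h, X) = (-13 + X)/((2*h)) = (-13 + X)*(1/(2*h)) = (-13 + X)/(2*h))
U(3, -6) + P(7, 1/(-15)) = (½)*(-13 - 6)/3 + 1 = (½)*(⅓)*(-19) + 1 = -19/6 + 1 = -13/6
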